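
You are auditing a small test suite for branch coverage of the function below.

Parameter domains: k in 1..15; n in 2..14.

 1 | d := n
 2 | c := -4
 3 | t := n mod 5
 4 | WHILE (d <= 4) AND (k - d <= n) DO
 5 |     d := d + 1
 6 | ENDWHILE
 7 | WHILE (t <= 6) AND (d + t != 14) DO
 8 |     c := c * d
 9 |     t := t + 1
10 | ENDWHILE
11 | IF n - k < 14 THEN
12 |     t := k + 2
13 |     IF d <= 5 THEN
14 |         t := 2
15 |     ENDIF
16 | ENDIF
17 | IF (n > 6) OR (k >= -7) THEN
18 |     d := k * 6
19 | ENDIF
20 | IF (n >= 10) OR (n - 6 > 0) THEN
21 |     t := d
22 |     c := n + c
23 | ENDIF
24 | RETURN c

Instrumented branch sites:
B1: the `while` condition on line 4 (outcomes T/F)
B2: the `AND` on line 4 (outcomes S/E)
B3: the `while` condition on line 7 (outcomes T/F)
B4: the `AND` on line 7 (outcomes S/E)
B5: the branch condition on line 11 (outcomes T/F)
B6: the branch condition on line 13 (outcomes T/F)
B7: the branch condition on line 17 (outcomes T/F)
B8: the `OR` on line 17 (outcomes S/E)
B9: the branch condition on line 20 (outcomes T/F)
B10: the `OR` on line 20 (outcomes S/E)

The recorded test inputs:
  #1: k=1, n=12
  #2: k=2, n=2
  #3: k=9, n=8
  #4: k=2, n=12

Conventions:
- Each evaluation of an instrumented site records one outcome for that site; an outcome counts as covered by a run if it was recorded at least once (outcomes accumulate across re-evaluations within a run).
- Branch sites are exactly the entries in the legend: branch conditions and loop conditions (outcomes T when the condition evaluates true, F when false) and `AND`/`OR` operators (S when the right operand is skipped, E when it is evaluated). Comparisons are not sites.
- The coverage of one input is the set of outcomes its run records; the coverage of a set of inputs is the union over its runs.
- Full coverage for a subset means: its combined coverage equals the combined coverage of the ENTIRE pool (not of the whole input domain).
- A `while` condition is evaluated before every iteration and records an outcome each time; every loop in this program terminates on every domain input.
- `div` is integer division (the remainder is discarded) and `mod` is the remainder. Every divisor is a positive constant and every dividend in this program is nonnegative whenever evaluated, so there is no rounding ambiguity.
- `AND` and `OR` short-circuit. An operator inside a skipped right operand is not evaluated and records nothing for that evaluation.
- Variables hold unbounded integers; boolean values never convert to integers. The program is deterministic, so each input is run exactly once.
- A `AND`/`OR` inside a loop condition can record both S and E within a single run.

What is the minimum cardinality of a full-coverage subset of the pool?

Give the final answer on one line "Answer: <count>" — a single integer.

input #1 (k=1, n=12): covers B1=F, B2=S, B3=F, B4=E, B5=T, B6=F, B7=T, B8=S, B9=T, B10=S
input #2 (k=2, n=2): covers B1=T, B1=F, B2=S, B2=E, B3=T, B3=F, B4=S, B4=E, B5=T, B6=T, B7=T, B8=E, B9=F, B10=E
input #3 (k=9, n=8): covers B1=F, B2=S, B3=T, B3=F, B4=E, B5=T, B6=F, B7=T, B8=S, B9=T, B10=E
input #4 (k=2, n=12): covers B1=F, B2=S, B3=F, B4=E, B5=T, B6=F, B7=T, B8=S, B9=T, B10=S
together the pool reaches 18 outcomes: B1=T, B1=F, B2=S, B2=E, B3=T, B3=F, B4=S, B4=E, B5=T, B6=T, B6=F, B7=T, B8=S, B8=E, B9=T, B9=F, B10=S, B10=E
checked all size-1 subsets: none covers 18 outcomes (max 14/18)
inputs {1, 2} (size 2) cover everything; no size-2 subset with a lexicographically smaller index list covers all 18

Answer: 2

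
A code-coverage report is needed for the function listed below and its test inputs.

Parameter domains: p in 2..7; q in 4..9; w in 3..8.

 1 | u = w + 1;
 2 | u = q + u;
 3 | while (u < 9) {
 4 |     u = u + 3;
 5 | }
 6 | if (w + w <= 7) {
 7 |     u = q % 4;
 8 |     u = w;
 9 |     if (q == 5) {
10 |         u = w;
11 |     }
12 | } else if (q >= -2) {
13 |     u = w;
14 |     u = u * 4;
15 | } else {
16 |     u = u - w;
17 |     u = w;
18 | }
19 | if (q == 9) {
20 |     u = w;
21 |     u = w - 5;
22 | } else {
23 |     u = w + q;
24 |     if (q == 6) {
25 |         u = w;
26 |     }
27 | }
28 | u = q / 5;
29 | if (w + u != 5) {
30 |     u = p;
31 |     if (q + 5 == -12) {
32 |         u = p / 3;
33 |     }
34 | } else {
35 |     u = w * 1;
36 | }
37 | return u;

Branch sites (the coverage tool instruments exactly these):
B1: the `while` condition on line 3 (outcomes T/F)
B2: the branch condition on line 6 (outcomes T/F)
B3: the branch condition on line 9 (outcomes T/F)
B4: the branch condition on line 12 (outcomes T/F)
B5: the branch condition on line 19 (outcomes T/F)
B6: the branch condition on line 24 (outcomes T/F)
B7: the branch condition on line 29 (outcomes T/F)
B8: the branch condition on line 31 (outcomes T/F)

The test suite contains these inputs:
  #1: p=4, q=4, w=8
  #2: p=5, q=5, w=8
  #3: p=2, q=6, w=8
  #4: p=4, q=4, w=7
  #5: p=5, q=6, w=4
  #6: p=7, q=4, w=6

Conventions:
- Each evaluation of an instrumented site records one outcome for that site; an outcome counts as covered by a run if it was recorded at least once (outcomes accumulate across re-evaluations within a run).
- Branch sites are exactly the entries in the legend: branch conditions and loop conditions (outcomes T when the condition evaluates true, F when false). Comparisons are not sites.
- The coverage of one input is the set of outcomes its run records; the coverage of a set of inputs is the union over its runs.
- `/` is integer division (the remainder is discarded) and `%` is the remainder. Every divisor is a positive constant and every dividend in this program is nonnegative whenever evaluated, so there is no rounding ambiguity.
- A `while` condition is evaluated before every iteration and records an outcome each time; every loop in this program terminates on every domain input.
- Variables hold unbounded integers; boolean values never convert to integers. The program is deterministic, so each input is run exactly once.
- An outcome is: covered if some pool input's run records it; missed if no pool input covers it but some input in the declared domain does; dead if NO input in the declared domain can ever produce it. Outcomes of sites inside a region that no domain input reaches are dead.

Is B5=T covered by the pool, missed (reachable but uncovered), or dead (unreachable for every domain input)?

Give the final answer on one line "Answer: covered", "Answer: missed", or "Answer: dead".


no pool input records B5=T
but domain input (p=2, q=9, w=3) does record it -> reachable, so missed
Answer: missed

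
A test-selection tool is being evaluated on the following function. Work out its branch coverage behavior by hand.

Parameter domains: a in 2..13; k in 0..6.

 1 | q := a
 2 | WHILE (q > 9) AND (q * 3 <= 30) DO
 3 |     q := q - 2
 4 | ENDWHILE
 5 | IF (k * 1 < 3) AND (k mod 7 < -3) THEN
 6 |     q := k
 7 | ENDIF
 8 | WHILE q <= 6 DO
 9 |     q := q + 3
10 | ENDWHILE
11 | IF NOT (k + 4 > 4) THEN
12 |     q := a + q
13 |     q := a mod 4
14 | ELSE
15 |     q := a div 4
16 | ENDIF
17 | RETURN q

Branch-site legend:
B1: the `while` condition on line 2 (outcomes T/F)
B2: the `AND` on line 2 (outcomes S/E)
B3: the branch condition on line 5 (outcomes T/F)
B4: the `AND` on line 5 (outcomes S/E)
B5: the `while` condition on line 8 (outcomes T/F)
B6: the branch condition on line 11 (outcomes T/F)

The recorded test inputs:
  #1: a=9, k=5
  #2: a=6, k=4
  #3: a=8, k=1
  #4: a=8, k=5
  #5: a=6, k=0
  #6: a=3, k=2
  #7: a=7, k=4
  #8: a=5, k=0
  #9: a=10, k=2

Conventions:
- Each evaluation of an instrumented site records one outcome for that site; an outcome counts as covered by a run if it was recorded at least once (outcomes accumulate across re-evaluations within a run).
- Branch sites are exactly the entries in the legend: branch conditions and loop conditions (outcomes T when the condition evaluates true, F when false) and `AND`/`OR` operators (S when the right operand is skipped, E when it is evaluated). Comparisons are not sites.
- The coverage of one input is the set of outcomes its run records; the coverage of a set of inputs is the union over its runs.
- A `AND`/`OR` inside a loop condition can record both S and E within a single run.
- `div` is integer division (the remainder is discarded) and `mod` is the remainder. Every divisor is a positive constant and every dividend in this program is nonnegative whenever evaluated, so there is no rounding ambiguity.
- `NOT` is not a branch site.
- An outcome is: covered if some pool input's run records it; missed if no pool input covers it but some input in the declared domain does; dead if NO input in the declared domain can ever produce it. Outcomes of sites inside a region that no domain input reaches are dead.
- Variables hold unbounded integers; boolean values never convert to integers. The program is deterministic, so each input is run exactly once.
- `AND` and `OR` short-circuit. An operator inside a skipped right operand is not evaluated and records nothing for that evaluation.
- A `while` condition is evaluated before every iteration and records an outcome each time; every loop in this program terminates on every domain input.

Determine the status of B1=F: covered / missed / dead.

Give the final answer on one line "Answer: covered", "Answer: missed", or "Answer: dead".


B1=F is recorded by pool input(s) 1, 2, 3, 4, 5, 6, 7, 8, 9 -> covered
Answer: covered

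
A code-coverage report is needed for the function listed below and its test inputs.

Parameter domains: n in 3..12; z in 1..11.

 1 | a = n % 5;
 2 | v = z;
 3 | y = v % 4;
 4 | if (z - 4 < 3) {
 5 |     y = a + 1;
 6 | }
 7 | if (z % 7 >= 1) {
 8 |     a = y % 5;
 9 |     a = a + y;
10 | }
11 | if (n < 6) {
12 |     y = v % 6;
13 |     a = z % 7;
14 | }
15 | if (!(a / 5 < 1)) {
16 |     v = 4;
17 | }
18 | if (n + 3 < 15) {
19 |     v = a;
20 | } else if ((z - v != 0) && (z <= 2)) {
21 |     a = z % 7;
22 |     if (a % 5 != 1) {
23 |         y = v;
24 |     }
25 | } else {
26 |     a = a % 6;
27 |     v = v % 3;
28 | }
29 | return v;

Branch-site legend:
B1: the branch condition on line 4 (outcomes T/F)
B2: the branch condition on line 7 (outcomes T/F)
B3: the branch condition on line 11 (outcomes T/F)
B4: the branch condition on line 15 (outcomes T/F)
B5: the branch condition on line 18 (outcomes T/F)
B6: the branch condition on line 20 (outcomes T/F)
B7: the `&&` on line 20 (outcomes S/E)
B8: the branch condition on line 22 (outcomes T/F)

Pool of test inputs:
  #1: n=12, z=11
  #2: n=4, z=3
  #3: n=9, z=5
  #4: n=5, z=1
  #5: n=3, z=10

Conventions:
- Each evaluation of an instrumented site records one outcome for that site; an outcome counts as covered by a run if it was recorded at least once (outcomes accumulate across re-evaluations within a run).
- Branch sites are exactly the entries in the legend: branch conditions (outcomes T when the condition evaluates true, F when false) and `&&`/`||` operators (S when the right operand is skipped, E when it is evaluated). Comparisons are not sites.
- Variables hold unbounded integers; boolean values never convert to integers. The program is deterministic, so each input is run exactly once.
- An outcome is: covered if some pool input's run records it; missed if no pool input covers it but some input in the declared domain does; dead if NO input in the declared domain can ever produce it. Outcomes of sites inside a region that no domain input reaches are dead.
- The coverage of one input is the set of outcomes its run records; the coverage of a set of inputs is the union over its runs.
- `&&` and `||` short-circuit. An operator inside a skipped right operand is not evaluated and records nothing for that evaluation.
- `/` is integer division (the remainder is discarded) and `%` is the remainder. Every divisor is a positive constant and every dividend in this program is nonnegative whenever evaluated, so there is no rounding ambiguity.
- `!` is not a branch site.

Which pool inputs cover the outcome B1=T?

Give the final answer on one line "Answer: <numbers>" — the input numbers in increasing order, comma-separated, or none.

input #1 (n=12, z=11): does not produce B1=T
input #2 (n=4, z=3): produces B1=T
input #3 (n=9, z=5): produces B1=T
input #4 (n=5, z=1): produces B1=T
input #5 (n=3, z=10): does not produce B1=T

Answer: 2, 3, 4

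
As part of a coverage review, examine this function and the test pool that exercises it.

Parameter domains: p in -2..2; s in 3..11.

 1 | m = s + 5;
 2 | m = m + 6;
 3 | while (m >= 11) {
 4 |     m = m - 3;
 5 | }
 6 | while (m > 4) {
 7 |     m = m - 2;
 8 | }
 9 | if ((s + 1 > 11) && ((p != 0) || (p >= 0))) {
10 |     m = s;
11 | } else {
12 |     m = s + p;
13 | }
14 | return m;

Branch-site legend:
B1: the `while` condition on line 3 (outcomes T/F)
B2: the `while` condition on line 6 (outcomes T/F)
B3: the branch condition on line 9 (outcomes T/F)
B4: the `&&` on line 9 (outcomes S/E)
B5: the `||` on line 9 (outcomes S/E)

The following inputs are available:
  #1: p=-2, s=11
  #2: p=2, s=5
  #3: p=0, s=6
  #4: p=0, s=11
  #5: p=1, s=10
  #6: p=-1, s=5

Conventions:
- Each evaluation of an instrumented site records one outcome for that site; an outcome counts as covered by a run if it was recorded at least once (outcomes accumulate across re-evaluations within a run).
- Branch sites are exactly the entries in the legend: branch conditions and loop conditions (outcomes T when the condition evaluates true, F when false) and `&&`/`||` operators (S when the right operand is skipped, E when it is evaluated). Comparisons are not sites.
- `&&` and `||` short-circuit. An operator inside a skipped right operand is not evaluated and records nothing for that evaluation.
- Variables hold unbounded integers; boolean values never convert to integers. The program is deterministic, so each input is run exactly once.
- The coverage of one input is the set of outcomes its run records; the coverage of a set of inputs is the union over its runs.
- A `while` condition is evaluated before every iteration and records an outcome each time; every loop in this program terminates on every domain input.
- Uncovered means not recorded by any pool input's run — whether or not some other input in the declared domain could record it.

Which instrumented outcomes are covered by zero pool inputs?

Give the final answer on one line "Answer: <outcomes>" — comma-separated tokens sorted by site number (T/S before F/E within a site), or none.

test 1 (p=-2, s=11) hits B1=T, B1=F, B2=T, B2=F, B3=T, B4=E, B5=S
test 2 (p=2, s=5) hits B1=T, B1=F, B2=T, B2=F, B3=F, B4=S
test 3 (p=0, s=6) hits B1=T, B1=F, B2=T, B2=F, B3=F, B4=S
test 4 (p=0, s=11) hits B1=T, B1=F, B2=T, B2=F, B3=T, B4=E, B5=E
test 5 (p=1, s=10) hits B1=T, B1=F, B2=T, B2=F, B3=F, B4=S
test 6 (p=-1, s=5) hits B1=T, B1=F, B2=T, B2=F, B3=F, B4=S
union over the pool: B1=T, B1=F, B2=T, B2=F, B3=T, B3=F, B4=S, B4=E, B5=S, B5=E
uncovered (0 of 10): none

Answer: none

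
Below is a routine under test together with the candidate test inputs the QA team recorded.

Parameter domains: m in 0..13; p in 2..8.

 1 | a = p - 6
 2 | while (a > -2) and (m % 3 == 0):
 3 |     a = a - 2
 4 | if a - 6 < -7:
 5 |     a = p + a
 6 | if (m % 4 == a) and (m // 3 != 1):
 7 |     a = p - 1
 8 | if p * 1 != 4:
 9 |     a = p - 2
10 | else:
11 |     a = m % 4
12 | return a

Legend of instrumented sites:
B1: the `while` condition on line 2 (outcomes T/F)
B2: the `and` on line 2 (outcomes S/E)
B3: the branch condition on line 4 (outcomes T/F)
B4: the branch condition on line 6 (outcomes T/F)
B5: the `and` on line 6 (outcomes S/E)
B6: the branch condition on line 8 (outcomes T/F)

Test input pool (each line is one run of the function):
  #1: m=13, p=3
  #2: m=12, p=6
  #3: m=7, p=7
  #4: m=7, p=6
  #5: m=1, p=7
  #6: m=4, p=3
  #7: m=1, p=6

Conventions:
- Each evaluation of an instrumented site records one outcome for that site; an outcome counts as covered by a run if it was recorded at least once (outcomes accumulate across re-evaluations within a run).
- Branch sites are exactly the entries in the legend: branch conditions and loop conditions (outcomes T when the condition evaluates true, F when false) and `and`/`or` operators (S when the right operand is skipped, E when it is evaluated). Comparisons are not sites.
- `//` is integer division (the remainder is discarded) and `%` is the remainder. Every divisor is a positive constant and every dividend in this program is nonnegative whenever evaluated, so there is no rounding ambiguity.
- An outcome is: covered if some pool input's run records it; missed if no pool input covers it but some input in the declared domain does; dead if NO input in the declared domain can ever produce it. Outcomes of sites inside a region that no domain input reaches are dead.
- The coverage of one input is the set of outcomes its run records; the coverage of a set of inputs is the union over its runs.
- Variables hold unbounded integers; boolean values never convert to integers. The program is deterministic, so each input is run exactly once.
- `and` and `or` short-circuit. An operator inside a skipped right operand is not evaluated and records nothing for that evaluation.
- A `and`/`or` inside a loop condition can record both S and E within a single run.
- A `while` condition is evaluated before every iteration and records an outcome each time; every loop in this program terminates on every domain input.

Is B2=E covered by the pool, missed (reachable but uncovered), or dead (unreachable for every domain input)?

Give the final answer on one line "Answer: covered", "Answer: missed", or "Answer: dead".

B2=E is recorded by pool input(s) 2, 3, 4, 5, 7 -> covered

Answer: covered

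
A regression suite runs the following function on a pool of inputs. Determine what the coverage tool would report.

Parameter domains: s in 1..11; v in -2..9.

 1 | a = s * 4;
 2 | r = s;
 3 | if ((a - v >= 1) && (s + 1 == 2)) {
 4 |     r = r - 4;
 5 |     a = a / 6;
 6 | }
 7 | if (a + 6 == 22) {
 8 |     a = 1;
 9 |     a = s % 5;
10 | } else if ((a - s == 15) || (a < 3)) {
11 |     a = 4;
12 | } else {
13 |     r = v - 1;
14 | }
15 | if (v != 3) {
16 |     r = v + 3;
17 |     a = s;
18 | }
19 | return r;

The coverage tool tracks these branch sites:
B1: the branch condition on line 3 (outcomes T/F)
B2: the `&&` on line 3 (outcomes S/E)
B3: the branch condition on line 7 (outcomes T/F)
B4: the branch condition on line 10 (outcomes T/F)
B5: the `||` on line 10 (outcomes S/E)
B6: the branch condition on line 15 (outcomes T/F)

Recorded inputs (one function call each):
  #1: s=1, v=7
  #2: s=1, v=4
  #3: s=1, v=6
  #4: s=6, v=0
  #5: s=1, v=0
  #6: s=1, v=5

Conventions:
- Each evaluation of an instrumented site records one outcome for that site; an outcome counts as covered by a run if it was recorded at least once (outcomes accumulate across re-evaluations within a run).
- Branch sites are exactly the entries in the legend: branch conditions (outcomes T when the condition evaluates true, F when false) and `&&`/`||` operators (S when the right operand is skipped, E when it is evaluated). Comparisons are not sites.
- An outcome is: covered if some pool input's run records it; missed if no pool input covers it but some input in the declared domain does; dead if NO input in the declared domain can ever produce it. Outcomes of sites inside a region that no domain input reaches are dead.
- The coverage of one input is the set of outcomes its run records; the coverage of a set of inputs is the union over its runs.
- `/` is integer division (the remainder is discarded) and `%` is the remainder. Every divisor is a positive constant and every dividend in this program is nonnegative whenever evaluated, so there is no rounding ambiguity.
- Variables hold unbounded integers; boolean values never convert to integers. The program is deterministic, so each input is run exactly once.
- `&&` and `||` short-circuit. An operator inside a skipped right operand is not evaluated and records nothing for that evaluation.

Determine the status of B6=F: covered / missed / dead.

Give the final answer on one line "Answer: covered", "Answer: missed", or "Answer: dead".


no pool input records B6=F
but domain input (s=1, v=3) does record it -> reachable, so missed
Answer: missed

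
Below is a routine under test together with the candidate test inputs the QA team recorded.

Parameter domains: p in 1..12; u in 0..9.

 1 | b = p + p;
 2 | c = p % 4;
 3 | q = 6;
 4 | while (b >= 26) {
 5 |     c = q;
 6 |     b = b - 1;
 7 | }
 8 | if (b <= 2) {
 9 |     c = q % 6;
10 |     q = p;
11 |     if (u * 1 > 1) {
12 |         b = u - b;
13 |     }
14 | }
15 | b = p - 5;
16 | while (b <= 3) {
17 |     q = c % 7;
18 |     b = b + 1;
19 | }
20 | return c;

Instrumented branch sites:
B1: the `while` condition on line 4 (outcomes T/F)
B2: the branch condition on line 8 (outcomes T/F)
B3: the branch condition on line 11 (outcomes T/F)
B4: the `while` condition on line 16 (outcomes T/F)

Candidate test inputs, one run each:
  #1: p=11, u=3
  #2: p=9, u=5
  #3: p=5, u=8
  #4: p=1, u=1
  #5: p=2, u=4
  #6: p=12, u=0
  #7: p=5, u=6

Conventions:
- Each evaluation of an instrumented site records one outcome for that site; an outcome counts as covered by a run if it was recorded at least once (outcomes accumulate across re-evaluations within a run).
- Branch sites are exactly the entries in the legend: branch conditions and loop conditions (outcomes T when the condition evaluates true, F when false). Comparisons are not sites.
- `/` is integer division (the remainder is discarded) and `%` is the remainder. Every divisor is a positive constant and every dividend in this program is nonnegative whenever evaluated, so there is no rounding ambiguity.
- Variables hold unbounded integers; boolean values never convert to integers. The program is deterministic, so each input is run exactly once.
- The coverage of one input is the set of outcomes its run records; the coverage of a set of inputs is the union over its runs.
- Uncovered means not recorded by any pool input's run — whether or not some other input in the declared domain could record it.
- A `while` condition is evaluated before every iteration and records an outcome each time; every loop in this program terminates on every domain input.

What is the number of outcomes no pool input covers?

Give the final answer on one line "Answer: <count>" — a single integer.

input #1, p=11, u=3: events B1->F, B2->F, B4->F; outcomes B1=F, B2=F, B4=F
input #2, p=9, u=5: events B1->F, B2->F, B4->F; outcomes B1=F, B2=F, B4=F
input #3, p=5, u=8: events B1->F, B2->F, B4->T, B4->T, B4->T, B4->T, B4->F; outcomes B1=F, B2=F, B4=T, B4=F
input #4, p=1, u=1: events B1->F, B2->T, B3->F, B4->T, B4->T, B4->T, B4->T, B4->T, B4->T, B4->T, B4->T, B4->F; outcomes B1=F, B2=T, B3=F, B4=T, B4=F
input #5, p=2, u=4: events B1->F, B2->F, B4->T, B4->T, B4->T, B4->T, B4->T, B4->T, B4->T, B4->F; outcomes B1=F, B2=F, B4=T, B4=F
input #6, p=12, u=0: events B1->F, B2->F, B4->F; outcomes B1=F, B2=F, B4=F
input #7, p=5, u=6: events B1->F, B2->F, B4->T, B4->T, B4->T, B4->T, B4->F; outcomes B1=F, B2=F, B4=T, B4=F
union over the pool: B1=F, B2=T, B2=F, B3=F, B4=T, B4=F
uncovered (2 of 8): B1=T, B3=T

Answer: 2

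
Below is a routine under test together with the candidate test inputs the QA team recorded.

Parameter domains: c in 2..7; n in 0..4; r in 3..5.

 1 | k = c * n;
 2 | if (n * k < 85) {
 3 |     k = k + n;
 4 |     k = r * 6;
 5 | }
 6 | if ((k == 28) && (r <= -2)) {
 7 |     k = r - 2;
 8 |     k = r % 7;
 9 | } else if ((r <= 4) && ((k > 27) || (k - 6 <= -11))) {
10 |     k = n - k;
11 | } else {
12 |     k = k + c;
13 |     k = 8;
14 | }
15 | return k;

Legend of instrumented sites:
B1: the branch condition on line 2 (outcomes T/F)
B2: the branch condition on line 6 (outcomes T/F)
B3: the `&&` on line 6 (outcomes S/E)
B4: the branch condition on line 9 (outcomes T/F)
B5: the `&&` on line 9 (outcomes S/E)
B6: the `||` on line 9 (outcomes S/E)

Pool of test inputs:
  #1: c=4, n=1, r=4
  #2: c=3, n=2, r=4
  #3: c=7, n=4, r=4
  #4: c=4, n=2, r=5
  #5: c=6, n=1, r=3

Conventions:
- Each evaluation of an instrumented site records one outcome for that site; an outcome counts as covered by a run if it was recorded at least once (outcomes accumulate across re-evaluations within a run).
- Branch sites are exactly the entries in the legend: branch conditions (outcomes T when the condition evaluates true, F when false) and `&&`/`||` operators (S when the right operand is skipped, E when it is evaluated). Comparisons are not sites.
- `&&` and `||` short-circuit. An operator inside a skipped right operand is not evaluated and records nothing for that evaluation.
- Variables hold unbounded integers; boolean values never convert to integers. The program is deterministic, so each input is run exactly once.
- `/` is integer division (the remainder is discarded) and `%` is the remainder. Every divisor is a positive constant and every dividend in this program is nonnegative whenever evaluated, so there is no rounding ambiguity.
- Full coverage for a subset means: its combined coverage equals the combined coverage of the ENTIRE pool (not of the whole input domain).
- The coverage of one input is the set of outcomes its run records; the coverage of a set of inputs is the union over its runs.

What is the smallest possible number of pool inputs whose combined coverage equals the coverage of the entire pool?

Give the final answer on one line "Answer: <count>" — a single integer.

test 1 (c=4, n=1, r=4) hits B1=T, B2=F, B3=S, B4=F, B5=E, B6=E
test 2 (c=3, n=2, r=4) hits B1=T, B2=F, B3=S, B4=F, B5=E, B6=E
test 3 (c=7, n=4, r=4) hits B1=F, B2=F, B3=E, B4=T, B5=E, B6=S
test 4 (c=4, n=2, r=5) hits B1=T, B2=F, B3=S, B4=F, B5=S
test 5 (c=6, n=1, r=3) hits B1=T, B2=F, B3=S, B4=F, B5=E, B6=E
the full pool covers 11 outcomes: B1=T, B1=F, B2=F, B3=S, B3=E, B4=T, B4=F, B5=S, B5=E, B6=S, B6=E
every size-1 subset falls short of the 11 outcomes (best: 6/11)
every size-2 subset falls short of the 11 outcomes (best: 10/11)
the canonical winner is {1, 3, 4}: size 3, full 11-outcome coverage, earliest index list among size-3 covers

Answer: 3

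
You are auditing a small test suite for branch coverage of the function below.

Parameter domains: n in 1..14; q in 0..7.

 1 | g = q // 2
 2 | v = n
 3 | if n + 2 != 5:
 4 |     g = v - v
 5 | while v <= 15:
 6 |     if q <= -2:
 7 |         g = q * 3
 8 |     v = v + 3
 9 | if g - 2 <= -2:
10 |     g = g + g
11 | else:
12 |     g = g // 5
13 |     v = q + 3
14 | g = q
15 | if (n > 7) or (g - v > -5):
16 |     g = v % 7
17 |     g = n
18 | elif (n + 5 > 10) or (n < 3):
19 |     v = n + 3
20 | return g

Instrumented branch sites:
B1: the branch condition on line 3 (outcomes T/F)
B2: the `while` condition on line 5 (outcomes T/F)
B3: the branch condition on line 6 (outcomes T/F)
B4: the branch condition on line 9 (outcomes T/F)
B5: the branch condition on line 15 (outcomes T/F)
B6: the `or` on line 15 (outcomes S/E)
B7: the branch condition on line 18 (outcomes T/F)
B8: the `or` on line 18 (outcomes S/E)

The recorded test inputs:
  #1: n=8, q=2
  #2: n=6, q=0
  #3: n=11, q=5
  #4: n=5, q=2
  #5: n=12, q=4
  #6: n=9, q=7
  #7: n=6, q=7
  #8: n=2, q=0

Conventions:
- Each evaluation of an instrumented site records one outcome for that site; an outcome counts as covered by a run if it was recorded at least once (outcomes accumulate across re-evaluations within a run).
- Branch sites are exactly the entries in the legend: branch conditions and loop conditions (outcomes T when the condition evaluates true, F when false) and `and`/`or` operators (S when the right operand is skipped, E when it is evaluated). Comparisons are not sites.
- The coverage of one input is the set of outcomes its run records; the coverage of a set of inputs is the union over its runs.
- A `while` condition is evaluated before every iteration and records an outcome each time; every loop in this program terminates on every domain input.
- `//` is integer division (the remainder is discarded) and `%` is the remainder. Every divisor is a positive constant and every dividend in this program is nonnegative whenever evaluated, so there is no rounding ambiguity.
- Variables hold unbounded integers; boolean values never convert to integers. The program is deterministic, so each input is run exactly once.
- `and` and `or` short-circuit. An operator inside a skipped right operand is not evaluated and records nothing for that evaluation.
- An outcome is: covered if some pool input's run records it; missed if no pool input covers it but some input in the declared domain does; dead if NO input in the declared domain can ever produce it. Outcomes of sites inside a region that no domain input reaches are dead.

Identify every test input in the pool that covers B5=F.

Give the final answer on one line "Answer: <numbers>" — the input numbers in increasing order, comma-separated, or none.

input #1 (n=8, q=2): never hits B5=F
input #2 (n=6, q=0): hits B5=F
input #3 (n=11, q=5): never hits B5=F
input #4 (n=5, q=2): hits B5=F
input #5 (n=12, q=4): never hits B5=F
input #6 (n=9, q=7): never hits B5=F
input #7 (n=6, q=7): hits B5=F
input #8 (n=2, q=0): hits B5=F

Answer: 2, 4, 7, 8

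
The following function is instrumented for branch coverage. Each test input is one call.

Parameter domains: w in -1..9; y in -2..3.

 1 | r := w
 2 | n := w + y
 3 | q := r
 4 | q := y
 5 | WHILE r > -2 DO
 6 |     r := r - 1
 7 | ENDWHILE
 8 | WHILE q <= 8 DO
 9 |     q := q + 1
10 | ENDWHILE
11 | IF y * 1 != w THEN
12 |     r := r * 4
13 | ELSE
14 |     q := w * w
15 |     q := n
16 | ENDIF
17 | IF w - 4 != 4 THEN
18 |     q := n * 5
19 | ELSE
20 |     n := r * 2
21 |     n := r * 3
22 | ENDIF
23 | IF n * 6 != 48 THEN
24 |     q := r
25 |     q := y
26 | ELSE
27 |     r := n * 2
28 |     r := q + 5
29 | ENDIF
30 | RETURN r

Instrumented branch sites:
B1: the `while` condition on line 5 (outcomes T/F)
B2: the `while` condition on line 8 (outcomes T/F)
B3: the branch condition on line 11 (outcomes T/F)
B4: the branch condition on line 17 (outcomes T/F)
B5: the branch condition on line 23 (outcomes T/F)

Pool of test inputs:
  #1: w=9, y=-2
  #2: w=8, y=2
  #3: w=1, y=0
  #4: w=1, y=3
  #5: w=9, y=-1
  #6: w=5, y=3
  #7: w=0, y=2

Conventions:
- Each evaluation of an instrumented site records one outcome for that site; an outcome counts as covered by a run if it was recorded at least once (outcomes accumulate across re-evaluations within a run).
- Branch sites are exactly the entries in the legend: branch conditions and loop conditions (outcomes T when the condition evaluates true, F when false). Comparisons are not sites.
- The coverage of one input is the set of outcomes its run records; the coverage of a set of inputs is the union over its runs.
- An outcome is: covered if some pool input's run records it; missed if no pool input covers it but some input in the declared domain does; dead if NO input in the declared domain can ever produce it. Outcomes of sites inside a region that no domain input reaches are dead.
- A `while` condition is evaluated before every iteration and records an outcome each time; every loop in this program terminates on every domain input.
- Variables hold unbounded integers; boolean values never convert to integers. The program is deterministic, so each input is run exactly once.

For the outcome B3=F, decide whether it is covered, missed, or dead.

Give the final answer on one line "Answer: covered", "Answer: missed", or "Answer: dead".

no pool input records B3=F
but domain input (w=-1, y=-1) does record it -> reachable, so missed

Answer: missed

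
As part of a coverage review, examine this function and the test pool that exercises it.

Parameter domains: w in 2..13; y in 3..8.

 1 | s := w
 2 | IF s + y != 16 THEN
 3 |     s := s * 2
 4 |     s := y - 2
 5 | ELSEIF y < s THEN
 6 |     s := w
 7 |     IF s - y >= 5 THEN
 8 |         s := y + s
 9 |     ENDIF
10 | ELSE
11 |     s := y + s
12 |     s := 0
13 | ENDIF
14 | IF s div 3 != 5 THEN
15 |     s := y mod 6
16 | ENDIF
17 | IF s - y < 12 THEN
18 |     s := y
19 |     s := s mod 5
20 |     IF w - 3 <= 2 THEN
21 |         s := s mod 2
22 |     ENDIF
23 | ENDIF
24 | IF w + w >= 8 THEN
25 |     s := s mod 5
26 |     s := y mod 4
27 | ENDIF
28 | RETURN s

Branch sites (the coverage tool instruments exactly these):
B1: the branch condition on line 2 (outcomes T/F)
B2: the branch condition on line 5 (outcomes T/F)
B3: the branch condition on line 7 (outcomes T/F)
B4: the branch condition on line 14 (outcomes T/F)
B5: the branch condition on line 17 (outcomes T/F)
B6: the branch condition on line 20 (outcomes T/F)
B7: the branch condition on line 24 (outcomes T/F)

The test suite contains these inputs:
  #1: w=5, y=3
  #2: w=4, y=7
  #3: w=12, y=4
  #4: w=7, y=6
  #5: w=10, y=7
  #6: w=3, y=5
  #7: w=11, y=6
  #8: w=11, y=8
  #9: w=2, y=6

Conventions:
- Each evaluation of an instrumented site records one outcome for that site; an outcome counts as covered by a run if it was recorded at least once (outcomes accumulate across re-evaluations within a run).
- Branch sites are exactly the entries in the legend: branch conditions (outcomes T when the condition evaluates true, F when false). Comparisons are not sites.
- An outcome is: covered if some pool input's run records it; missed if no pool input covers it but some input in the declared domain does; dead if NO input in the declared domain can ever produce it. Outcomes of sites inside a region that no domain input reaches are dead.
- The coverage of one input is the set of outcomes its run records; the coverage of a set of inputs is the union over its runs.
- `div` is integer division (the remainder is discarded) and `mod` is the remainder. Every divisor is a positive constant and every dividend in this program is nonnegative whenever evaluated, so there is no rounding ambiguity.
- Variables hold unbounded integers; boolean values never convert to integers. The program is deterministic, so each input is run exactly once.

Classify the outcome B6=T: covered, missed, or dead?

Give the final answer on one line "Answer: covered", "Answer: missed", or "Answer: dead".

B6=T is recorded by pool input(s) 1, 2, 6, 9 -> covered

Answer: covered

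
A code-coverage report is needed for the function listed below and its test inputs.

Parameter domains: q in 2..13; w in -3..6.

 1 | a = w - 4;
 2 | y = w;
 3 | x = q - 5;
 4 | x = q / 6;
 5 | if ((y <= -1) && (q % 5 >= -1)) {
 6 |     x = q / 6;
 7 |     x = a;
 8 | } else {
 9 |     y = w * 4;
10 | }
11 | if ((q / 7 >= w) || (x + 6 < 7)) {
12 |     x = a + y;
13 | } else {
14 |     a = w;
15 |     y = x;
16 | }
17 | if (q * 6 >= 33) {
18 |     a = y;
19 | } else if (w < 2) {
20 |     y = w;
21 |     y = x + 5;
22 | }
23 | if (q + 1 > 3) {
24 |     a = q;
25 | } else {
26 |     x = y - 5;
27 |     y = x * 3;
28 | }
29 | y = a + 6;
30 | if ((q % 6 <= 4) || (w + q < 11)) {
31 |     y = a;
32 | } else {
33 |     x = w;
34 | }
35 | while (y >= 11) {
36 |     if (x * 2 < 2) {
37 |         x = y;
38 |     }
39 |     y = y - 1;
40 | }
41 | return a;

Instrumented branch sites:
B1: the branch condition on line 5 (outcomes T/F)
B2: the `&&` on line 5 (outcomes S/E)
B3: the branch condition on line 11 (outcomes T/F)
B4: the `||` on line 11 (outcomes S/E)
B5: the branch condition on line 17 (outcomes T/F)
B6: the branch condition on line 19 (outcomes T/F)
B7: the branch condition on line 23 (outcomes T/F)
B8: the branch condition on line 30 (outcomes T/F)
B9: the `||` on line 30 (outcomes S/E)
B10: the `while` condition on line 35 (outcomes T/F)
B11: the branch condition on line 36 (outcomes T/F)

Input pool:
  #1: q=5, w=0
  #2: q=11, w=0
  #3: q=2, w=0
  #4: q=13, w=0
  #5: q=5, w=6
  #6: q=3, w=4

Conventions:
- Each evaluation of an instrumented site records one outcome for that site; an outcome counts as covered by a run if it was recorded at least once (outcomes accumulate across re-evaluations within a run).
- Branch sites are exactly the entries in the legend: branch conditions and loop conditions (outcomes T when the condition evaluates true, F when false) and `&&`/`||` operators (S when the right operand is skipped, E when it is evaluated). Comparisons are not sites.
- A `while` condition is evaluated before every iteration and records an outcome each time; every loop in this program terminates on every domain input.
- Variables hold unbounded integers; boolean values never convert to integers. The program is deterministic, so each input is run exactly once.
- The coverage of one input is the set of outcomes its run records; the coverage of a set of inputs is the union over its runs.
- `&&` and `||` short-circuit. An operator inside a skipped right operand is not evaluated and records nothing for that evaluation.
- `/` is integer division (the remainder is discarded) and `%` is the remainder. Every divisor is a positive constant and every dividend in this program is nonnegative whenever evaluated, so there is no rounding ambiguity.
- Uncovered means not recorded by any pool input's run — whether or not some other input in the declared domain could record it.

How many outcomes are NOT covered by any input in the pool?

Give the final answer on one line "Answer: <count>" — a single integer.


run #1 (q=5, w=0) runs B2->S, B1->F, B4->S, B3->T, B5->F, B6->T, B7->T, B9->E, B8->T, B10->F; records B1=F, B2=S, B3=T, B4=S, B5=F, B6=T, B7=T, B8=T, B9=E, B10=F
run #2 (q=11, w=0) runs B2->S, B1->F, B4->S, B3->T, B5->T, B7->T, B9->E, B8->F, B10->T, B11->T, B10->T, B11->F, B10->T, B11->F, ...; records B1=F, B2=S, B3=T, B4=S, B5=T, B7=T, B8=F, B9=E, B10=T, B10=F, B11=T, B11=F
run #3 (q=2, w=0) runs B2->S, B1->F, B4->S, B3->T, B5->F, B6->T, B7->F, B9->S, B8->T, B10->F; records B1=F, B2=S, B3=T, B4=S, B5=F, B6=T, B7=F, B8=T, B9=S, B10=F
run #4 (q=13, w=0) runs B2->S, B1->F, B4->S, B3->T, B5->T, B7->T, B9->S, B8->T, B10->T, B11->T, B10->T, B11->F, B10->T, B11->F, ...; records B1=F, B2=S, B3=T, B4=S, B5=T, B7=T, B8=T, B9=S, B10=T, B10=F, B11=T, B11=F
run #5 (q=5, w=6) runs B2->S, B1->F, B4->E, B3->T, B5->F, B6->F, B7->T, B9->E, B8->F, B10->T, B11->F, B10->F; records B1=F, B2=S, B3=T, B4=E, B5=F, B6=F, B7=T, B8=F, B9=E, B10=T, B10=F, B11=F
run #6 (q=3, w=4) runs B2->S, B1->F, B4->E, B3->T, B5->F, B6->F, B7->T, B9->S, B8->T, B10->F; records B1=F, B2=S, B3=T, B4=E, B5=F, B6=F, B7=T, B8=T, B9=S, B10=F
union over the pool: B1=F, B2=S, B3=T, B4=S, B4=E, B5=T, B5=F, B6=T, B6=F, B7=T, B7=F, B8=T, B8=F, B9=S, B9=E, B10=T, B10=F, B11=T, B11=F
uncovered (3 of 22): B1=T, B2=E, B3=F
Answer: 3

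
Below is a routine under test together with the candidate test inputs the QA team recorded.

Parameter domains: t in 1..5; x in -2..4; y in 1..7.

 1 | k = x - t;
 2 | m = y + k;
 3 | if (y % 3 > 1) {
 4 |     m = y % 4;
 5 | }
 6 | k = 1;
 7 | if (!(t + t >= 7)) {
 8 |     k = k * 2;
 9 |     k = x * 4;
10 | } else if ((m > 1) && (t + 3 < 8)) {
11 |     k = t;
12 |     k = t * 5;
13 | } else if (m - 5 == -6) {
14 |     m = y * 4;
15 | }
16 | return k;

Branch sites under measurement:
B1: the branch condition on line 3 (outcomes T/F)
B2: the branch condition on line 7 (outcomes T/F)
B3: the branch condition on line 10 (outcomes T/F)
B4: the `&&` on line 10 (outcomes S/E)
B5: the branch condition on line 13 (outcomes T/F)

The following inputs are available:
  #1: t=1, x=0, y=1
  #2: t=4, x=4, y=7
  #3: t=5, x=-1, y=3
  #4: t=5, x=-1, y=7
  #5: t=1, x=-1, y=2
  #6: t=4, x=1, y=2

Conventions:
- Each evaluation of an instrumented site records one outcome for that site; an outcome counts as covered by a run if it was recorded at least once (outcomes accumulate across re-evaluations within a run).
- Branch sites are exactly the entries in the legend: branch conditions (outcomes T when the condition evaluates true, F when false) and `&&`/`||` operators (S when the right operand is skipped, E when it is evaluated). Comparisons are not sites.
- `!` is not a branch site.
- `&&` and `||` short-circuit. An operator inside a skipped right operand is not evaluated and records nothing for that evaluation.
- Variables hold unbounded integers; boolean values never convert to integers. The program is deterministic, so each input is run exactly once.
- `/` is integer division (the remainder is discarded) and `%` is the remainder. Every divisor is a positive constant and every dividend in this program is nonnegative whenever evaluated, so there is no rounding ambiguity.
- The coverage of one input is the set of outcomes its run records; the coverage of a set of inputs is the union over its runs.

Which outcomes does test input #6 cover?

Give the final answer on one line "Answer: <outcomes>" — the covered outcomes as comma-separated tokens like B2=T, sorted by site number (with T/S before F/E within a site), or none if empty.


Running input #6 (t=4, x=1, y=2), event by event:
  B1->T, B2->F, B4->E, B3->T
collecting distinct outcomes: B1=T, B2=F, B3=T, B4=E
Answer: B1=T, B2=F, B3=T, B4=E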